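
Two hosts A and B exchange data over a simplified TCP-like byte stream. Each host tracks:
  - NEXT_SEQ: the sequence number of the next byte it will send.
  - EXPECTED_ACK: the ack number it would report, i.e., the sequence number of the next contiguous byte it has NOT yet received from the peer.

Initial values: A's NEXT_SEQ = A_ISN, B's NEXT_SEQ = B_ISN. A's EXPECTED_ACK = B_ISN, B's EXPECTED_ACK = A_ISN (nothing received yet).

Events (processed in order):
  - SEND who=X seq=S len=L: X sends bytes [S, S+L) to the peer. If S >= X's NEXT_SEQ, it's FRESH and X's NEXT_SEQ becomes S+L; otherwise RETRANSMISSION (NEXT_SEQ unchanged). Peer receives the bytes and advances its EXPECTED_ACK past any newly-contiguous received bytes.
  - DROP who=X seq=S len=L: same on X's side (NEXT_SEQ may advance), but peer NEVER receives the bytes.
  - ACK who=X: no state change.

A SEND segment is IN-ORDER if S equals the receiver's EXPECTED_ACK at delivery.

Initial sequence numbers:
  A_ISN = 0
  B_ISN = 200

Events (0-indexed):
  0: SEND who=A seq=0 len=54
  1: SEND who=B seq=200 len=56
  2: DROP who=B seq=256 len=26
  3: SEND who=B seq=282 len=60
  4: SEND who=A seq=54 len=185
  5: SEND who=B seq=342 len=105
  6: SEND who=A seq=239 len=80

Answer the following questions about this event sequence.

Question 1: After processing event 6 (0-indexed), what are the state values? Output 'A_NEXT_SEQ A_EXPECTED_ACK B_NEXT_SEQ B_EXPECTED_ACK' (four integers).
After event 0: A_seq=54 A_ack=200 B_seq=200 B_ack=54
After event 1: A_seq=54 A_ack=256 B_seq=256 B_ack=54
After event 2: A_seq=54 A_ack=256 B_seq=282 B_ack=54
After event 3: A_seq=54 A_ack=256 B_seq=342 B_ack=54
After event 4: A_seq=239 A_ack=256 B_seq=342 B_ack=239
After event 5: A_seq=239 A_ack=256 B_seq=447 B_ack=239
After event 6: A_seq=319 A_ack=256 B_seq=447 B_ack=319

319 256 447 319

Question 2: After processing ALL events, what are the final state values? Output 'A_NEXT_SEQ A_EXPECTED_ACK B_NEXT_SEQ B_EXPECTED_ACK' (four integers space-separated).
After event 0: A_seq=54 A_ack=200 B_seq=200 B_ack=54
After event 1: A_seq=54 A_ack=256 B_seq=256 B_ack=54
After event 2: A_seq=54 A_ack=256 B_seq=282 B_ack=54
After event 3: A_seq=54 A_ack=256 B_seq=342 B_ack=54
After event 4: A_seq=239 A_ack=256 B_seq=342 B_ack=239
After event 5: A_seq=239 A_ack=256 B_seq=447 B_ack=239
After event 6: A_seq=319 A_ack=256 B_seq=447 B_ack=319

Answer: 319 256 447 319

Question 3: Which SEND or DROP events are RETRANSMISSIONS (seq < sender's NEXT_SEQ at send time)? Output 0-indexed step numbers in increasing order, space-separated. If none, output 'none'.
Step 0: SEND seq=0 -> fresh
Step 1: SEND seq=200 -> fresh
Step 2: DROP seq=256 -> fresh
Step 3: SEND seq=282 -> fresh
Step 4: SEND seq=54 -> fresh
Step 5: SEND seq=342 -> fresh
Step 6: SEND seq=239 -> fresh

Answer: none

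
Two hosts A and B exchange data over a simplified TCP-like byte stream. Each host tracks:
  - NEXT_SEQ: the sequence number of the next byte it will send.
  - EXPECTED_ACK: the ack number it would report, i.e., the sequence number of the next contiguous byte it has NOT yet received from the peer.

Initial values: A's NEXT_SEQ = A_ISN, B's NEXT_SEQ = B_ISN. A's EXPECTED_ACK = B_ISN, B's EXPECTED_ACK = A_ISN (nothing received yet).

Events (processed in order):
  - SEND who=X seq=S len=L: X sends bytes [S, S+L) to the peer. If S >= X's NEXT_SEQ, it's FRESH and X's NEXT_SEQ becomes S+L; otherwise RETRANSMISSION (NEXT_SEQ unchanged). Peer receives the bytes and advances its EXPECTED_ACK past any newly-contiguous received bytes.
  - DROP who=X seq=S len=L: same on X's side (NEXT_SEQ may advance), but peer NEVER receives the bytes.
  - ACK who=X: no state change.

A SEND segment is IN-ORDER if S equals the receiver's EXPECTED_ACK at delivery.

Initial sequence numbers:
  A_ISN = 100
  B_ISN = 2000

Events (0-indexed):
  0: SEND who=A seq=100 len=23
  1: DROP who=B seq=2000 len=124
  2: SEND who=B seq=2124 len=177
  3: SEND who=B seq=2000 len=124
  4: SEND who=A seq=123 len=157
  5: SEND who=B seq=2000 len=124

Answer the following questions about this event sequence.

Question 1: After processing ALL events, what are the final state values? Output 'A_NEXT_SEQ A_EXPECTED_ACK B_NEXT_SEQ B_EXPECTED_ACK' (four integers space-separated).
After event 0: A_seq=123 A_ack=2000 B_seq=2000 B_ack=123
After event 1: A_seq=123 A_ack=2000 B_seq=2124 B_ack=123
After event 2: A_seq=123 A_ack=2000 B_seq=2301 B_ack=123
After event 3: A_seq=123 A_ack=2301 B_seq=2301 B_ack=123
After event 4: A_seq=280 A_ack=2301 B_seq=2301 B_ack=280
After event 5: A_seq=280 A_ack=2301 B_seq=2301 B_ack=280

Answer: 280 2301 2301 280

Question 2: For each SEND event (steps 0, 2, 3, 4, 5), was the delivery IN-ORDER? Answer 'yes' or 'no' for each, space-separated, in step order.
Answer: yes no yes yes no

Derivation:
Step 0: SEND seq=100 -> in-order
Step 2: SEND seq=2124 -> out-of-order
Step 3: SEND seq=2000 -> in-order
Step 4: SEND seq=123 -> in-order
Step 5: SEND seq=2000 -> out-of-order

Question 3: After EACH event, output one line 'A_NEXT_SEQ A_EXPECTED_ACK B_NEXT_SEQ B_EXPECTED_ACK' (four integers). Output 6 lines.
123 2000 2000 123
123 2000 2124 123
123 2000 2301 123
123 2301 2301 123
280 2301 2301 280
280 2301 2301 280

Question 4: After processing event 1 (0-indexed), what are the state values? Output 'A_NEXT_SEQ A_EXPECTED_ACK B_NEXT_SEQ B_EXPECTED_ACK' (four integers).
After event 0: A_seq=123 A_ack=2000 B_seq=2000 B_ack=123
After event 1: A_seq=123 A_ack=2000 B_seq=2124 B_ack=123

123 2000 2124 123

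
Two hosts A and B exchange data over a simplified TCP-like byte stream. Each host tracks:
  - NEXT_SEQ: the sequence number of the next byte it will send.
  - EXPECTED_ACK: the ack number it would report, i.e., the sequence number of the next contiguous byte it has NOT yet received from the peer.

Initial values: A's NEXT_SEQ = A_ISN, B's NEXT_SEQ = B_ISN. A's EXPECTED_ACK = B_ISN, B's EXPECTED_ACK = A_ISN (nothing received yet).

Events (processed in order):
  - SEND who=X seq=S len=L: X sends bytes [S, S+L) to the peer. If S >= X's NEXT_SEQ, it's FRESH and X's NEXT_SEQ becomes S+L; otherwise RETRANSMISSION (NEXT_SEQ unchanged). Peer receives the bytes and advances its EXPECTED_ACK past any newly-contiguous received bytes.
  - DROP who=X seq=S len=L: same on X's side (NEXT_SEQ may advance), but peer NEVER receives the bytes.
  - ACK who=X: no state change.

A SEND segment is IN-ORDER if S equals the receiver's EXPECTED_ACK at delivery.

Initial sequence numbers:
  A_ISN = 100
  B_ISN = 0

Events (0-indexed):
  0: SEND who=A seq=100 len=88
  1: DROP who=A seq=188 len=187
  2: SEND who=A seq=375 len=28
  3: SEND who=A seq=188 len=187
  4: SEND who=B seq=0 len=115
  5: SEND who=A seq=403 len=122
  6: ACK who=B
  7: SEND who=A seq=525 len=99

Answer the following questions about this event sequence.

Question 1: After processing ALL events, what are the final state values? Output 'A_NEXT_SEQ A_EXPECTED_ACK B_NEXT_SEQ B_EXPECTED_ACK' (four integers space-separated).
After event 0: A_seq=188 A_ack=0 B_seq=0 B_ack=188
After event 1: A_seq=375 A_ack=0 B_seq=0 B_ack=188
After event 2: A_seq=403 A_ack=0 B_seq=0 B_ack=188
After event 3: A_seq=403 A_ack=0 B_seq=0 B_ack=403
After event 4: A_seq=403 A_ack=115 B_seq=115 B_ack=403
After event 5: A_seq=525 A_ack=115 B_seq=115 B_ack=525
After event 6: A_seq=525 A_ack=115 B_seq=115 B_ack=525
After event 7: A_seq=624 A_ack=115 B_seq=115 B_ack=624

Answer: 624 115 115 624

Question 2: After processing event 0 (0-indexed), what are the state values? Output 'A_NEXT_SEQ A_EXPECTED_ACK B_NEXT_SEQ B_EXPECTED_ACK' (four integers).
After event 0: A_seq=188 A_ack=0 B_seq=0 B_ack=188

188 0 0 188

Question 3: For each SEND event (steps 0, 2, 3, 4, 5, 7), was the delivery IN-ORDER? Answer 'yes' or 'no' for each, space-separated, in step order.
Answer: yes no yes yes yes yes

Derivation:
Step 0: SEND seq=100 -> in-order
Step 2: SEND seq=375 -> out-of-order
Step 3: SEND seq=188 -> in-order
Step 4: SEND seq=0 -> in-order
Step 5: SEND seq=403 -> in-order
Step 7: SEND seq=525 -> in-order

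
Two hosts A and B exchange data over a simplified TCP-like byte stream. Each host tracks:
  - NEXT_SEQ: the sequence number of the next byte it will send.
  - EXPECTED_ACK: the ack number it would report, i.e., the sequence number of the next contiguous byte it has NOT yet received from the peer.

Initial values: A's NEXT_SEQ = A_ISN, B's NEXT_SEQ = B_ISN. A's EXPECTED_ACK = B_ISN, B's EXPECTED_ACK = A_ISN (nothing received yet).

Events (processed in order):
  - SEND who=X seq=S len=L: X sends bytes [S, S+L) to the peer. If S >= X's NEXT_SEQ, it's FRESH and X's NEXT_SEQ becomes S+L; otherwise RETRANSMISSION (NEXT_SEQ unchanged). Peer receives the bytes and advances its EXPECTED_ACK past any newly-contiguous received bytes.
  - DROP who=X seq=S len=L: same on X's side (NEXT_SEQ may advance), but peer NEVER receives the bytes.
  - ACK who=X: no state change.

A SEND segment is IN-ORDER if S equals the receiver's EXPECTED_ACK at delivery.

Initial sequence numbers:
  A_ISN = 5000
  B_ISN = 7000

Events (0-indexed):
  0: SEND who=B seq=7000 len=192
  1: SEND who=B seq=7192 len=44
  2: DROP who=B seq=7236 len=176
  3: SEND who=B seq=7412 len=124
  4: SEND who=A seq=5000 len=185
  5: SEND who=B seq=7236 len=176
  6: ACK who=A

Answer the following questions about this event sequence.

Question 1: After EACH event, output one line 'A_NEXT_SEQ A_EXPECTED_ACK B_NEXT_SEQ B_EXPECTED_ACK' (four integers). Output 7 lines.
5000 7192 7192 5000
5000 7236 7236 5000
5000 7236 7412 5000
5000 7236 7536 5000
5185 7236 7536 5185
5185 7536 7536 5185
5185 7536 7536 5185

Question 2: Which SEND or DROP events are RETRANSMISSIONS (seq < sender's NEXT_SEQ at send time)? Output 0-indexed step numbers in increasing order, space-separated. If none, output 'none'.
Answer: 5

Derivation:
Step 0: SEND seq=7000 -> fresh
Step 1: SEND seq=7192 -> fresh
Step 2: DROP seq=7236 -> fresh
Step 3: SEND seq=7412 -> fresh
Step 4: SEND seq=5000 -> fresh
Step 5: SEND seq=7236 -> retransmit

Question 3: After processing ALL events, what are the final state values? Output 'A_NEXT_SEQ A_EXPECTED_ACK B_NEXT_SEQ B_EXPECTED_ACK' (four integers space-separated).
Answer: 5185 7536 7536 5185

Derivation:
After event 0: A_seq=5000 A_ack=7192 B_seq=7192 B_ack=5000
After event 1: A_seq=5000 A_ack=7236 B_seq=7236 B_ack=5000
After event 2: A_seq=5000 A_ack=7236 B_seq=7412 B_ack=5000
After event 3: A_seq=5000 A_ack=7236 B_seq=7536 B_ack=5000
After event 4: A_seq=5185 A_ack=7236 B_seq=7536 B_ack=5185
After event 5: A_seq=5185 A_ack=7536 B_seq=7536 B_ack=5185
After event 6: A_seq=5185 A_ack=7536 B_seq=7536 B_ack=5185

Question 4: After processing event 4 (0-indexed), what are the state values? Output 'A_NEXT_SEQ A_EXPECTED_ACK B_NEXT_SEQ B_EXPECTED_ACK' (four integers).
After event 0: A_seq=5000 A_ack=7192 B_seq=7192 B_ack=5000
After event 1: A_seq=5000 A_ack=7236 B_seq=7236 B_ack=5000
After event 2: A_seq=5000 A_ack=7236 B_seq=7412 B_ack=5000
After event 3: A_seq=5000 A_ack=7236 B_seq=7536 B_ack=5000
After event 4: A_seq=5185 A_ack=7236 B_seq=7536 B_ack=5185

5185 7236 7536 5185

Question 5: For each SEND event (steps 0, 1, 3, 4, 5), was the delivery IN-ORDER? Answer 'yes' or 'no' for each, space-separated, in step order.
Step 0: SEND seq=7000 -> in-order
Step 1: SEND seq=7192 -> in-order
Step 3: SEND seq=7412 -> out-of-order
Step 4: SEND seq=5000 -> in-order
Step 5: SEND seq=7236 -> in-order

Answer: yes yes no yes yes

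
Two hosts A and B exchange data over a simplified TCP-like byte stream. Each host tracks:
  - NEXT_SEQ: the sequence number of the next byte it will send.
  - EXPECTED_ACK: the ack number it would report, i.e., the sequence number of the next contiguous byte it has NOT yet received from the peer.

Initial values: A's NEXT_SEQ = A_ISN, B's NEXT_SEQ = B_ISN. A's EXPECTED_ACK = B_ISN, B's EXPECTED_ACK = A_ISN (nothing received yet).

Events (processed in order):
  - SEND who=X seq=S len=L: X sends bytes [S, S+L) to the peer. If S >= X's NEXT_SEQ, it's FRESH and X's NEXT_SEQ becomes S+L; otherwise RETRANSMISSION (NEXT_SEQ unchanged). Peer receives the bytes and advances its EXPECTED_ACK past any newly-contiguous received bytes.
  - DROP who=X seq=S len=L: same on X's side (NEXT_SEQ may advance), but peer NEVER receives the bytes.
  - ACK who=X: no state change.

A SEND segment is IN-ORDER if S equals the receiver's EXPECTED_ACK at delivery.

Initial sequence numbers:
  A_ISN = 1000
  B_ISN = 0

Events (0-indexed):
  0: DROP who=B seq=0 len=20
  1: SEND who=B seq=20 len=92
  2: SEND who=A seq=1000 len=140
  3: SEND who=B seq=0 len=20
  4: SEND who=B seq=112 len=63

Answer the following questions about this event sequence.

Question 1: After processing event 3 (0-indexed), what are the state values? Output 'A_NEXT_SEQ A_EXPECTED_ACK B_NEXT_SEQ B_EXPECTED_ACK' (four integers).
After event 0: A_seq=1000 A_ack=0 B_seq=20 B_ack=1000
After event 1: A_seq=1000 A_ack=0 B_seq=112 B_ack=1000
After event 2: A_seq=1140 A_ack=0 B_seq=112 B_ack=1140
After event 3: A_seq=1140 A_ack=112 B_seq=112 B_ack=1140

1140 112 112 1140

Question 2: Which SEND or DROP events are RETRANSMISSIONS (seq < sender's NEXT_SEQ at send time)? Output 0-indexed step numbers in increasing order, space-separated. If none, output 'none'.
Answer: 3

Derivation:
Step 0: DROP seq=0 -> fresh
Step 1: SEND seq=20 -> fresh
Step 2: SEND seq=1000 -> fresh
Step 3: SEND seq=0 -> retransmit
Step 4: SEND seq=112 -> fresh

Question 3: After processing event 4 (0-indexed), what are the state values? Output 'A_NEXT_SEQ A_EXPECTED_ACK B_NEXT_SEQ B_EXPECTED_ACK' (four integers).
After event 0: A_seq=1000 A_ack=0 B_seq=20 B_ack=1000
After event 1: A_seq=1000 A_ack=0 B_seq=112 B_ack=1000
After event 2: A_seq=1140 A_ack=0 B_seq=112 B_ack=1140
After event 3: A_seq=1140 A_ack=112 B_seq=112 B_ack=1140
After event 4: A_seq=1140 A_ack=175 B_seq=175 B_ack=1140

1140 175 175 1140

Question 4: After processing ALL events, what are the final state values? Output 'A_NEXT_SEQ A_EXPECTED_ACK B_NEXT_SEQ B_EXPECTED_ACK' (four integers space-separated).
Answer: 1140 175 175 1140

Derivation:
After event 0: A_seq=1000 A_ack=0 B_seq=20 B_ack=1000
After event 1: A_seq=1000 A_ack=0 B_seq=112 B_ack=1000
After event 2: A_seq=1140 A_ack=0 B_seq=112 B_ack=1140
After event 3: A_seq=1140 A_ack=112 B_seq=112 B_ack=1140
After event 4: A_seq=1140 A_ack=175 B_seq=175 B_ack=1140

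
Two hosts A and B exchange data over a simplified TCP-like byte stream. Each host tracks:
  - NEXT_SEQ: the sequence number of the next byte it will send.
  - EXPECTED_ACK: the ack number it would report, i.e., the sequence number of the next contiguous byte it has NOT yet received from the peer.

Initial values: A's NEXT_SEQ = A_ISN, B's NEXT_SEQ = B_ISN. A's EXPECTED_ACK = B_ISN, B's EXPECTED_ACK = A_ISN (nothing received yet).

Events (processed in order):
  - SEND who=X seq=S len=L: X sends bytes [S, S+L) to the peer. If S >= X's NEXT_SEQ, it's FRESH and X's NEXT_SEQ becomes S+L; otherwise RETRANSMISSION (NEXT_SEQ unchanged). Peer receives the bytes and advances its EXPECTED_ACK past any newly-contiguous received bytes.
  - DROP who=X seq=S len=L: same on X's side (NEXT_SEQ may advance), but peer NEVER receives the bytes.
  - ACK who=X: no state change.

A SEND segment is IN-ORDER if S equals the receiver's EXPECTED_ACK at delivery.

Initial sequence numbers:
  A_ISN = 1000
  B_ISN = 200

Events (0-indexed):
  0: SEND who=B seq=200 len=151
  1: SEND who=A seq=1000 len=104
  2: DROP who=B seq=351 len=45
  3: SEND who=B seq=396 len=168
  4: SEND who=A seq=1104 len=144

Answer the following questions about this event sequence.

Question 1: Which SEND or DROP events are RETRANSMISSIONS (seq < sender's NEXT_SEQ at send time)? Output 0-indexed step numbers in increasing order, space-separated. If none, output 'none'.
Answer: none

Derivation:
Step 0: SEND seq=200 -> fresh
Step 1: SEND seq=1000 -> fresh
Step 2: DROP seq=351 -> fresh
Step 3: SEND seq=396 -> fresh
Step 4: SEND seq=1104 -> fresh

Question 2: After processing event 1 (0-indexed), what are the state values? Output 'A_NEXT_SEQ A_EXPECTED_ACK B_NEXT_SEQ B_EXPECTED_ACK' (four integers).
After event 0: A_seq=1000 A_ack=351 B_seq=351 B_ack=1000
After event 1: A_seq=1104 A_ack=351 B_seq=351 B_ack=1104

1104 351 351 1104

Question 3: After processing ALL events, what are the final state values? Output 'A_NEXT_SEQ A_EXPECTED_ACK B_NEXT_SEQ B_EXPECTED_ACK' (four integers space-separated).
After event 0: A_seq=1000 A_ack=351 B_seq=351 B_ack=1000
After event 1: A_seq=1104 A_ack=351 B_seq=351 B_ack=1104
After event 2: A_seq=1104 A_ack=351 B_seq=396 B_ack=1104
After event 3: A_seq=1104 A_ack=351 B_seq=564 B_ack=1104
After event 4: A_seq=1248 A_ack=351 B_seq=564 B_ack=1248

Answer: 1248 351 564 1248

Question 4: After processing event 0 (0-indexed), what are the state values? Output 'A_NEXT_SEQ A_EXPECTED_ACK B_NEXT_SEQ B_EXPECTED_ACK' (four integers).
After event 0: A_seq=1000 A_ack=351 B_seq=351 B_ack=1000

1000 351 351 1000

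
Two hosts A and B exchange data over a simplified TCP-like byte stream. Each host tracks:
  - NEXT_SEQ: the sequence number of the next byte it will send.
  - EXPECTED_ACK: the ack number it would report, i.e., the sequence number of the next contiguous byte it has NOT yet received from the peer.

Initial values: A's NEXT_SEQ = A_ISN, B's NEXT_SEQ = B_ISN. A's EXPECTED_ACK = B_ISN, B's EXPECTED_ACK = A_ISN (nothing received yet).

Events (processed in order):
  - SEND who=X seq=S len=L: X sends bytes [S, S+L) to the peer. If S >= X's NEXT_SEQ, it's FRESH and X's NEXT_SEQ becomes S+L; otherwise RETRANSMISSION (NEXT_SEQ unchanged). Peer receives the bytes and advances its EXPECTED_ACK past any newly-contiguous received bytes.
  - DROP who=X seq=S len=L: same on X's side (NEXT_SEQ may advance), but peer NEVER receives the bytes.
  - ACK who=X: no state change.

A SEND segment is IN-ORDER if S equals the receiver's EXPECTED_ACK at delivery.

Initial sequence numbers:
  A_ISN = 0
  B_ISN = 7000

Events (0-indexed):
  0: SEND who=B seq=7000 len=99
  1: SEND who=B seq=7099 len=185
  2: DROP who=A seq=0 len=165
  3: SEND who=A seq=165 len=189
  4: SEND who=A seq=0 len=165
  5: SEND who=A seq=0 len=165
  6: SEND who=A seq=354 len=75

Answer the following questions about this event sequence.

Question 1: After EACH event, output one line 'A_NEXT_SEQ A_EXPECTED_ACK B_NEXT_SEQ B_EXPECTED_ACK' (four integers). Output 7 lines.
0 7099 7099 0
0 7284 7284 0
165 7284 7284 0
354 7284 7284 0
354 7284 7284 354
354 7284 7284 354
429 7284 7284 429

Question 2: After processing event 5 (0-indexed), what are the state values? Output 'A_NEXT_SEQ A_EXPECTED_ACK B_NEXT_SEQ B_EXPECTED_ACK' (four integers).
After event 0: A_seq=0 A_ack=7099 B_seq=7099 B_ack=0
After event 1: A_seq=0 A_ack=7284 B_seq=7284 B_ack=0
After event 2: A_seq=165 A_ack=7284 B_seq=7284 B_ack=0
After event 3: A_seq=354 A_ack=7284 B_seq=7284 B_ack=0
After event 4: A_seq=354 A_ack=7284 B_seq=7284 B_ack=354
After event 5: A_seq=354 A_ack=7284 B_seq=7284 B_ack=354

354 7284 7284 354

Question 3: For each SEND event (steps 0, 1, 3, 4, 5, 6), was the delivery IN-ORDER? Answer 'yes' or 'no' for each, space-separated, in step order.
Step 0: SEND seq=7000 -> in-order
Step 1: SEND seq=7099 -> in-order
Step 3: SEND seq=165 -> out-of-order
Step 4: SEND seq=0 -> in-order
Step 5: SEND seq=0 -> out-of-order
Step 6: SEND seq=354 -> in-order

Answer: yes yes no yes no yes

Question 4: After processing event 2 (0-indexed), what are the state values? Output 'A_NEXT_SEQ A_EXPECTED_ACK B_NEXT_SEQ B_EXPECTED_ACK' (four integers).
After event 0: A_seq=0 A_ack=7099 B_seq=7099 B_ack=0
After event 1: A_seq=0 A_ack=7284 B_seq=7284 B_ack=0
After event 2: A_seq=165 A_ack=7284 B_seq=7284 B_ack=0

165 7284 7284 0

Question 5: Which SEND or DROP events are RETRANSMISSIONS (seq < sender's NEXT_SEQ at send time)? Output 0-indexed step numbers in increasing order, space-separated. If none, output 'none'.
Answer: 4 5

Derivation:
Step 0: SEND seq=7000 -> fresh
Step 1: SEND seq=7099 -> fresh
Step 2: DROP seq=0 -> fresh
Step 3: SEND seq=165 -> fresh
Step 4: SEND seq=0 -> retransmit
Step 5: SEND seq=0 -> retransmit
Step 6: SEND seq=354 -> fresh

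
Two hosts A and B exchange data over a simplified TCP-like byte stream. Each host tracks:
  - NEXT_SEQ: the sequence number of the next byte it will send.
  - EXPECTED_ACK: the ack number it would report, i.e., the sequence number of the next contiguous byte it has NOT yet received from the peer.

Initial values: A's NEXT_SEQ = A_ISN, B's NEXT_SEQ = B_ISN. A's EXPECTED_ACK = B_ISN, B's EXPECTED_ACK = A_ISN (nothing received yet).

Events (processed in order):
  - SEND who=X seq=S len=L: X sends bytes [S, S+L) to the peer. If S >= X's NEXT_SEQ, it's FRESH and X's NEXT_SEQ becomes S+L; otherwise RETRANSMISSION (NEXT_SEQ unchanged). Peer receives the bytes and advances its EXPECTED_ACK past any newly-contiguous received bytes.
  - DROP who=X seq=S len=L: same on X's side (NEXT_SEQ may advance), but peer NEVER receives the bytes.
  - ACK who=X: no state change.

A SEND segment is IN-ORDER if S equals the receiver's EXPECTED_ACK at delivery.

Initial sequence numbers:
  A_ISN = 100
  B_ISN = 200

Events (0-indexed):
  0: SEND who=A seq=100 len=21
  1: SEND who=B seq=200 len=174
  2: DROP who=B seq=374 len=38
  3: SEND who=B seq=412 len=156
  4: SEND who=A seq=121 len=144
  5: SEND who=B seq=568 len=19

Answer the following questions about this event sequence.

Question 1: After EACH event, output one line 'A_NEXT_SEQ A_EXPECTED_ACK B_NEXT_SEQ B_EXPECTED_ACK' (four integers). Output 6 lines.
121 200 200 121
121 374 374 121
121 374 412 121
121 374 568 121
265 374 568 265
265 374 587 265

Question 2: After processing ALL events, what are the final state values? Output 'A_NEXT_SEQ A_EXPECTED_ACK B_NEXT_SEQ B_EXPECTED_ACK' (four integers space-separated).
After event 0: A_seq=121 A_ack=200 B_seq=200 B_ack=121
After event 1: A_seq=121 A_ack=374 B_seq=374 B_ack=121
After event 2: A_seq=121 A_ack=374 B_seq=412 B_ack=121
After event 3: A_seq=121 A_ack=374 B_seq=568 B_ack=121
After event 4: A_seq=265 A_ack=374 B_seq=568 B_ack=265
After event 5: A_seq=265 A_ack=374 B_seq=587 B_ack=265

Answer: 265 374 587 265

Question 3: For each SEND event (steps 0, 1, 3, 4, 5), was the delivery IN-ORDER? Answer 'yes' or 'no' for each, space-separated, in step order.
Step 0: SEND seq=100 -> in-order
Step 1: SEND seq=200 -> in-order
Step 3: SEND seq=412 -> out-of-order
Step 4: SEND seq=121 -> in-order
Step 5: SEND seq=568 -> out-of-order

Answer: yes yes no yes no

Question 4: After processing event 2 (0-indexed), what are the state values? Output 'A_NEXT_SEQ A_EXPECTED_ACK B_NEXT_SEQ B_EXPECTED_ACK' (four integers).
After event 0: A_seq=121 A_ack=200 B_seq=200 B_ack=121
After event 1: A_seq=121 A_ack=374 B_seq=374 B_ack=121
After event 2: A_seq=121 A_ack=374 B_seq=412 B_ack=121

121 374 412 121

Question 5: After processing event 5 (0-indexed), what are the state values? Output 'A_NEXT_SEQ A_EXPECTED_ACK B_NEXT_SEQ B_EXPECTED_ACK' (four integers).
After event 0: A_seq=121 A_ack=200 B_seq=200 B_ack=121
After event 1: A_seq=121 A_ack=374 B_seq=374 B_ack=121
After event 2: A_seq=121 A_ack=374 B_seq=412 B_ack=121
After event 3: A_seq=121 A_ack=374 B_seq=568 B_ack=121
After event 4: A_seq=265 A_ack=374 B_seq=568 B_ack=265
After event 5: A_seq=265 A_ack=374 B_seq=587 B_ack=265

265 374 587 265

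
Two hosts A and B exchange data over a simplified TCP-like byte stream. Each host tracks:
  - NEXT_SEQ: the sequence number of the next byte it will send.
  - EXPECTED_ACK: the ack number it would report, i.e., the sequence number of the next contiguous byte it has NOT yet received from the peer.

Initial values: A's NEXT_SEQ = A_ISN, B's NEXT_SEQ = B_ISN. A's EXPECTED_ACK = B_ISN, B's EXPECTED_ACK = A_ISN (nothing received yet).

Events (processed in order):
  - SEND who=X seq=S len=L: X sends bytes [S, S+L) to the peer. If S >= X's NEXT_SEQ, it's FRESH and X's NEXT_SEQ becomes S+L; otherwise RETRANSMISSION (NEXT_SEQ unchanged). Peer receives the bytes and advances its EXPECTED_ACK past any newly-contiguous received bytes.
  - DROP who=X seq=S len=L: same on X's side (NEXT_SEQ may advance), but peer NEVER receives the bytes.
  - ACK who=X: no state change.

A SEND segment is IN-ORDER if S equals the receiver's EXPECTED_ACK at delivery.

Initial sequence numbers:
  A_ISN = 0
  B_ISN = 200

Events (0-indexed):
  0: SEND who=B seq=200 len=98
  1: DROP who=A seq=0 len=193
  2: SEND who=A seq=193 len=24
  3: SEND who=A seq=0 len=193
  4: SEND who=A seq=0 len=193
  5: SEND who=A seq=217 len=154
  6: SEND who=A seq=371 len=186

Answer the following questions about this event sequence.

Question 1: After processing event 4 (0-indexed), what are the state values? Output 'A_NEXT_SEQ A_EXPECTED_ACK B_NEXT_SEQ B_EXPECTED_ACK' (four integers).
After event 0: A_seq=0 A_ack=298 B_seq=298 B_ack=0
After event 1: A_seq=193 A_ack=298 B_seq=298 B_ack=0
After event 2: A_seq=217 A_ack=298 B_seq=298 B_ack=0
After event 3: A_seq=217 A_ack=298 B_seq=298 B_ack=217
After event 4: A_seq=217 A_ack=298 B_seq=298 B_ack=217

217 298 298 217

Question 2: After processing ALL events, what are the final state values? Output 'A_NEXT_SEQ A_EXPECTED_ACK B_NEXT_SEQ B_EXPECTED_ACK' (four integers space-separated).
Answer: 557 298 298 557

Derivation:
After event 0: A_seq=0 A_ack=298 B_seq=298 B_ack=0
After event 1: A_seq=193 A_ack=298 B_seq=298 B_ack=0
After event 2: A_seq=217 A_ack=298 B_seq=298 B_ack=0
After event 3: A_seq=217 A_ack=298 B_seq=298 B_ack=217
After event 4: A_seq=217 A_ack=298 B_seq=298 B_ack=217
After event 5: A_seq=371 A_ack=298 B_seq=298 B_ack=371
After event 6: A_seq=557 A_ack=298 B_seq=298 B_ack=557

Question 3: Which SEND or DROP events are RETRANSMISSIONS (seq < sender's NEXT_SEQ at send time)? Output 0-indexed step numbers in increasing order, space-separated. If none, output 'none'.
Answer: 3 4

Derivation:
Step 0: SEND seq=200 -> fresh
Step 1: DROP seq=0 -> fresh
Step 2: SEND seq=193 -> fresh
Step 3: SEND seq=0 -> retransmit
Step 4: SEND seq=0 -> retransmit
Step 5: SEND seq=217 -> fresh
Step 6: SEND seq=371 -> fresh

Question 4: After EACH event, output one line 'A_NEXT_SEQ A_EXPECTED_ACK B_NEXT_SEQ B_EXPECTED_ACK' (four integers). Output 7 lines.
0 298 298 0
193 298 298 0
217 298 298 0
217 298 298 217
217 298 298 217
371 298 298 371
557 298 298 557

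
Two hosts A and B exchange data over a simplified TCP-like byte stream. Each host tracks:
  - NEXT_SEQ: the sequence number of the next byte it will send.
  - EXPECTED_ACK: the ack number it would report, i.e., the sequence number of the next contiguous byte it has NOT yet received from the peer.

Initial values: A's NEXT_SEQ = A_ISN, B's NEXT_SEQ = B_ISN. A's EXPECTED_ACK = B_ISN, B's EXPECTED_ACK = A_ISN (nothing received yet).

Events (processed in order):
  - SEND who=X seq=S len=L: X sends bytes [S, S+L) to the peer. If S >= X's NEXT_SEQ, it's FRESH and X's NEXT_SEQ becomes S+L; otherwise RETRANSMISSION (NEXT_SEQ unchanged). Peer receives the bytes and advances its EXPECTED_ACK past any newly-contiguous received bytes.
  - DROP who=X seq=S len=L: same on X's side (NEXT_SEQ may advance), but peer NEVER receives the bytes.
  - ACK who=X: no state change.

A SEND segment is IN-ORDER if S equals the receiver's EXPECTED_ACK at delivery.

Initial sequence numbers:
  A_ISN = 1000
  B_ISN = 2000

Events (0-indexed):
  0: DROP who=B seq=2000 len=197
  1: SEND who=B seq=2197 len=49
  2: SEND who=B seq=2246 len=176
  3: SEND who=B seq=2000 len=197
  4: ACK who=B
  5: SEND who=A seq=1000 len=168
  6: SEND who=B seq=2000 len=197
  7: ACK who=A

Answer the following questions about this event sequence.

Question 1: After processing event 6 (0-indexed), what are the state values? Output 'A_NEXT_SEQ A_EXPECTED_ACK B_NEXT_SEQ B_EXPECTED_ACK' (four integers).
After event 0: A_seq=1000 A_ack=2000 B_seq=2197 B_ack=1000
After event 1: A_seq=1000 A_ack=2000 B_seq=2246 B_ack=1000
After event 2: A_seq=1000 A_ack=2000 B_seq=2422 B_ack=1000
After event 3: A_seq=1000 A_ack=2422 B_seq=2422 B_ack=1000
After event 4: A_seq=1000 A_ack=2422 B_seq=2422 B_ack=1000
After event 5: A_seq=1168 A_ack=2422 B_seq=2422 B_ack=1168
After event 6: A_seq=1168 A_ack=2422 B_seq=2422 B_ack=1168

1168 2422 2422 1168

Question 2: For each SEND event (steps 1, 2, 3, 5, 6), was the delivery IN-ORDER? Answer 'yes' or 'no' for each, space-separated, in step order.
Step 1: SEND seq=2197 -> out-of-order
Step 2: SEND seq=2246 -> out-of-order
Step 3: SEND seq=2000 -> in-order
Step 5: SEND seq=1000 -> in-order
Step 6: SEND seq=2000 -> out-of-order

Answer: no no yes yes no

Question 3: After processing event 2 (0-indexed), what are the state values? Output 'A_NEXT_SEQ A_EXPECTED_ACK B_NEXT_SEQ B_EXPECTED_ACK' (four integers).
After event 0: A_seq=1000 A_ack=2000 B_seq=2197 B_ack=1000
After event 1: A_seq=1000 A_ack=2000 B_seq=2246 B_ack=1000
After event 2: A_seq=1000 A_ack=2000 B_seq=2422 B_ack=1000

1000 2000 2422 1000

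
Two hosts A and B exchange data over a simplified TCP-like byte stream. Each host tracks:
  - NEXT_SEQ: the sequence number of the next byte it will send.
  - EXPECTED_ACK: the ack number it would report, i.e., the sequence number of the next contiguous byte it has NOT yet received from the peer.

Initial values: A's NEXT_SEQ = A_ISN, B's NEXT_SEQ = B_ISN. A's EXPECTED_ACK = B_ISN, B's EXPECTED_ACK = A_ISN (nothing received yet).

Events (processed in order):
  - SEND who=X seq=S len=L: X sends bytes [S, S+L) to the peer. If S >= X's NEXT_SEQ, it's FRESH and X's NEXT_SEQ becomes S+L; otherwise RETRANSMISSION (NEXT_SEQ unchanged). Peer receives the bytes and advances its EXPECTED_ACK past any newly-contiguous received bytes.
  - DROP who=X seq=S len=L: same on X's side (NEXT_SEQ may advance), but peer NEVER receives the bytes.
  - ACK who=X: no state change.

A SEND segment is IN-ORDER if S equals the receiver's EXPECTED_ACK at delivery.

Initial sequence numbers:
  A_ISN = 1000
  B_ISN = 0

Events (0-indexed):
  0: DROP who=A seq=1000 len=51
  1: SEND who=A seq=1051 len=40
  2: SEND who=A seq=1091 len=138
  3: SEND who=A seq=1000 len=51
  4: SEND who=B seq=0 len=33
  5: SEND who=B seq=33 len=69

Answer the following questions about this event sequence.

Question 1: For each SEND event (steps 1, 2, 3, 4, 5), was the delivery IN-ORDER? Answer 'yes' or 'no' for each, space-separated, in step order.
Answer: no no yes yes yes

Derivation:
Step 1: SEND seq=1051 -> out-of-order
Step 2: SEND seq=1091 -> out-of-order
Step 3: SEND seq=1000 -> in-order
Step 4: SEND seq=0 -> in-order
Step 5: SEND seq=33 -> in-order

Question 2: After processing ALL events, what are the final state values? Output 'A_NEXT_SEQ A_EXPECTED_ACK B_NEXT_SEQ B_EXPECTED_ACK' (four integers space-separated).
After event 0: A_seq=1051 A_ack=0 B_seq=0 B_ack=1000
After event 1: A_seq=1091 A_ack=0 B_seq=0 B_ack=1000
After event 2: A_seq=1229 A_ack=0 B_seq=0 B_ack=1000
After event 3: A_seq=1229 A_ack=0 B_seq=0 B_ack=1229
After event 4: A_seq=1229 A_ack=33 B_seq=33 B_ack=1229
After event 5: A_seq=1229 A_ack=102 B_seq=102 B_ack=1229

Answer: 1229 102 102 1229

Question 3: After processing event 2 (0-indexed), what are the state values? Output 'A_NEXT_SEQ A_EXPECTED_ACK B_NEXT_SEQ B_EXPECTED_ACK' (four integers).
After event 0: A_seq=1051 A_ack=0 B_seq=0 B_ack=1000
After event 1: A_seq=1091 A_ack=0 B_seq=0 B_ack=1000
After event 2: A_seq=1229 A_ack=0 B_seq=0 B_ack=1000

1229 0 0 1000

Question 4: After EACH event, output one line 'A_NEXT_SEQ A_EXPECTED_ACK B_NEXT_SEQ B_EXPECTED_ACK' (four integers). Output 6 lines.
1051 0 0 1000
1091 0 0 1000
1229 0 0 1000
1229 0 0 1229
1229 33 33 1229
1229 102 102 1229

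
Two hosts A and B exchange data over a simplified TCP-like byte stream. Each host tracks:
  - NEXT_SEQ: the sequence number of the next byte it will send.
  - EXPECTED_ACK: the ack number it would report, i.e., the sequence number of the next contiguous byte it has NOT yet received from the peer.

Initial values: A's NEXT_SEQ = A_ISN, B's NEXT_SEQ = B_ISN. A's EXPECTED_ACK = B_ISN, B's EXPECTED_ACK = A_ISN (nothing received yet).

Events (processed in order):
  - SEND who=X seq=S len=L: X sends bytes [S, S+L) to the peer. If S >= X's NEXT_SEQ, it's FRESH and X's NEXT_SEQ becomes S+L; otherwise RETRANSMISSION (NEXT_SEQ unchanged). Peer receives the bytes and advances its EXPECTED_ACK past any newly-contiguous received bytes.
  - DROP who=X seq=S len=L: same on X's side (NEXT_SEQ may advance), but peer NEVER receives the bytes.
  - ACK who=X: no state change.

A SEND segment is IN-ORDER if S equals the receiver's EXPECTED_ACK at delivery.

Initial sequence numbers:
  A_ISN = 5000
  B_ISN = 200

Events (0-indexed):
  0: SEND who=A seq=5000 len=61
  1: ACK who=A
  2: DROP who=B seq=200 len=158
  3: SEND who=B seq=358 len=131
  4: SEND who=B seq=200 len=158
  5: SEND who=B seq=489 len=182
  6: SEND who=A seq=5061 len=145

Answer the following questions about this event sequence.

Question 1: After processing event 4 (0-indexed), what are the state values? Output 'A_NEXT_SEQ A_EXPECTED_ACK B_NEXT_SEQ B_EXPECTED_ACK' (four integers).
After event 0: A_seq=5061 A_ack=200 B_seq=200 B_ack=5061
After event 1: A_seq=5061 A_ack=200 B_seq=200 B_ack=5061
After event 2: A_seq=5061 A_ack=200 B_seq=358 B_ack=5061
After event 3: A_seq=5061 A_ack=200 B_seq=489 B_ack=5061
After event 4: A_seq=5061 A_ack=489 B_seq=489 B_ack=5061

5061 489 489 5061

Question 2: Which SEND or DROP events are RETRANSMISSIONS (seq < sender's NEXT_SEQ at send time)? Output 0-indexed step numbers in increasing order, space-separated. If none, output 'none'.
Step 0: SEND seq=5000 -> fresh
Step 2: DROP seq=200 -> fresh
Step 3: SEND seq=358 -> fresh
Step 4: SEND seq=200 -> retransmit
Step 5: SEND seq=489 -> fresh
Step 6: SEND seq=5061 -> fresh

Answer: 4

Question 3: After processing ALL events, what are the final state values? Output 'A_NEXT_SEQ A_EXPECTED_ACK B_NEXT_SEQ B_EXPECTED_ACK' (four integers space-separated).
Answer: 5206 671 671 5206

Derivation:
After event 0: A_seq=5061 A_ack=200 B_seq=200 B_ack=5061
After event 1: A_seq=5061 A_ack=200 B_seq=200 B_ack=5061
After event 2: A_seq=5061 A_ack=200 B_seq=358 B_ack=5061
After event 3: A_seq=5061 A_ack=200 B_seq=489 B_ack=5061
After event 4: A_seq=5061 A_ack=489 B_seq=489 B_ack=5061
After event 5: A_seq=5061 A_ack=671 B_seq=671 B_ack=5061
After event 6: A_seq=5206 A_ack=671 B_seq=671 B_ack=5206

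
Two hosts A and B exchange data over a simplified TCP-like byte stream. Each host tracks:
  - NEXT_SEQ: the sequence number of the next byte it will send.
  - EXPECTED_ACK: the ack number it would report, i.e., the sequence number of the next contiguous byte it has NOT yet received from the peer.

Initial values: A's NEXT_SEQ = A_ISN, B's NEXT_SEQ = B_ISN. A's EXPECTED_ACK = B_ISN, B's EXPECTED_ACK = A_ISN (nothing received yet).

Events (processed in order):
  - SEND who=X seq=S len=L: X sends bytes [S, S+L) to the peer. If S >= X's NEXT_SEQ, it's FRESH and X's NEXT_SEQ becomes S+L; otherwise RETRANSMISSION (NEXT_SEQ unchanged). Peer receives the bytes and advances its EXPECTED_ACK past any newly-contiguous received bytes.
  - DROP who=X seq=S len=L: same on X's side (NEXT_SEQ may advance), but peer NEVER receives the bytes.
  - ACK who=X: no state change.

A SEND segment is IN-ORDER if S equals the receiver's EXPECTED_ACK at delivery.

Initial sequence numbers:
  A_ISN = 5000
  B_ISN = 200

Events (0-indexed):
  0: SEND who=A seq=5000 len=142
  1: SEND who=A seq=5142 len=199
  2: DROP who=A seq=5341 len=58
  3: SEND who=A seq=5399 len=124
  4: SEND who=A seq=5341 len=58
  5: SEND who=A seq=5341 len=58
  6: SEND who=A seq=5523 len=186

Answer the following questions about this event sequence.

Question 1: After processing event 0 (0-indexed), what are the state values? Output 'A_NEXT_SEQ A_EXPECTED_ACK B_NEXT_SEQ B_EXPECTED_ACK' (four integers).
After event 0: A_seq=5142 A_ack=200 B_seq=200 B_ack=5142

5142 200 200 5142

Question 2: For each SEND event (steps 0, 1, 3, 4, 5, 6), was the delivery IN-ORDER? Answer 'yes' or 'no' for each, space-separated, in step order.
Answer: yes yes no yes no yes

Derivation:
Step 0: SEND seq=5000 -> in-order
Step 1: SEND seq=5142 -> in-order
Step 3: SEND seq=5399 -> out-of-order
Step 4: SEND seq=5341 -> in-order
Step 5: SEND seq=5341 -> out-of-order
Step 6: SEND seq=5523 -> in-order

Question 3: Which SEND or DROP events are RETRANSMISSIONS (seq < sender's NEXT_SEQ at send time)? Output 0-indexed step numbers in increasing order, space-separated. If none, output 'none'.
Step 0: SEND seq=5000 -> fresh
Step 1: SEND seq=5142 -> fresh
Step 2: DROP seq=5341 -> fresh
Step 3: SEND seq=5399 -> fresh
Step 4: SEND seq=5341 -> retransmit
Step 5: SEND seq=5341 -> retransmit
Step 6: SEND seq=5523 -> fresh

Answer: 4 5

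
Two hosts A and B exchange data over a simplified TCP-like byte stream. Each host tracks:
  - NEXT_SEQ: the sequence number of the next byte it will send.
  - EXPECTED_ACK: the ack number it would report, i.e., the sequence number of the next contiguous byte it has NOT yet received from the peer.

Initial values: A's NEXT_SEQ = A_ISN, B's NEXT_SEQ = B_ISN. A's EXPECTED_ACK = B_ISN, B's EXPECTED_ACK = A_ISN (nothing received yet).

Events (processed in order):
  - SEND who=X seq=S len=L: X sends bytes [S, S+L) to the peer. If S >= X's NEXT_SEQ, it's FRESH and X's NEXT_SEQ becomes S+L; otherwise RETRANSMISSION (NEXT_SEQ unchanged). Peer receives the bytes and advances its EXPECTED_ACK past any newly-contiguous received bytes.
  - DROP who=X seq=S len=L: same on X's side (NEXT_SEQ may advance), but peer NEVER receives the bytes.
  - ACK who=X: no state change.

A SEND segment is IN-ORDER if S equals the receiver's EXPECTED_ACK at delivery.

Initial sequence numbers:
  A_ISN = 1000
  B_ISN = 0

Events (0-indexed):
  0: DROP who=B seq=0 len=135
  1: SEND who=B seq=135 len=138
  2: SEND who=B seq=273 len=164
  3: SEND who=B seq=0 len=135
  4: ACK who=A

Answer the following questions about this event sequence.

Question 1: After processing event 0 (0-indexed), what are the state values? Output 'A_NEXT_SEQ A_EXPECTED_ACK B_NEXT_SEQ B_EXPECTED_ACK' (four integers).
After event 0: A_seq=1000 A_ack=0 B_seq=135 B_ack=1000

1000 0 135 1000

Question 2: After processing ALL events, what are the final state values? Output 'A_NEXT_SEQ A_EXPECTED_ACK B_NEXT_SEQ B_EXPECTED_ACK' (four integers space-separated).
Answer: 1000 437 437 1000

Derivation:
After event 0: A_seq=1000 A_ack=0 B_seq=135 B_ack=1000
After event 1: A_seq=1000 A_ack=0 B_seq=273 B_ack=1000
After event 2: A_seq=1000 A_ack=0 B_seq=437 B_ack=1000
After event 3: A_seq=1000 A_ack=437 B_seq=437 B_ack=1000
After event 4: A_seq=1000 A_ack=437 B_seq=437 B_ack=1000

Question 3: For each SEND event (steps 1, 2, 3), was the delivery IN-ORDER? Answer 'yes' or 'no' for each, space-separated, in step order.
Answer: no no yes

Derivation:
Step 1: SEND seq=135 -> out-of-order
Step 2: SEND seq=273 -> out-of-order
Step 3: SEND seq=0 -> in-order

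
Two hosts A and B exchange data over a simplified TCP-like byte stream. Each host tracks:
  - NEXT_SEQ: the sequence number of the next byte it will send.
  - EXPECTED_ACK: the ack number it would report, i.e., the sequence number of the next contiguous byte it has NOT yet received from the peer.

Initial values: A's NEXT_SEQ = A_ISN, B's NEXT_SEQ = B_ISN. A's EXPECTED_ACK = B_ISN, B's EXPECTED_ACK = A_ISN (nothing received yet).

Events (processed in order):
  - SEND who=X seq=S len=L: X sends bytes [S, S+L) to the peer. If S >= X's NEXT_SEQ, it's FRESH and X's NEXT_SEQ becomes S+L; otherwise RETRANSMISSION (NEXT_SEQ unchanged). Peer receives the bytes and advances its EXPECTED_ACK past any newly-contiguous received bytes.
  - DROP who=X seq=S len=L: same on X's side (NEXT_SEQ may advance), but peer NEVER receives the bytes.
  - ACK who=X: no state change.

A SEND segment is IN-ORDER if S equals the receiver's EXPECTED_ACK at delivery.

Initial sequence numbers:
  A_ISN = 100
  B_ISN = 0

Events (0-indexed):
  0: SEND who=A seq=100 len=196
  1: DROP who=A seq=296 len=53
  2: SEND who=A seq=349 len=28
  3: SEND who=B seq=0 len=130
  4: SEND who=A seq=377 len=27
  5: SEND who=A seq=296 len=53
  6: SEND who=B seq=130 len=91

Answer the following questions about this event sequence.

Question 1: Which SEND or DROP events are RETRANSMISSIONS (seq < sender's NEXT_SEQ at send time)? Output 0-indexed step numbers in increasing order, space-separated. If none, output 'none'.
Step 0: SEND seq=100 -> fresh
Step 1: DROP seq=296 -> fresh
Step 2: SEND seq=349 -> fresh
Step 3: SEND seq=0 -> fresh
Step 4: SEND seq=377 -> fresh
Step 5: SEND seq=296 -> retransmit
Step 6: SEND seq=130 -> fresh

Answer: 5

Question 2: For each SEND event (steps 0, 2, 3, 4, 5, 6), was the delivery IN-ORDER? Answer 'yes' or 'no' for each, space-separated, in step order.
Step 0: SEND seq=100 -> in-order
Step 2: SEND seq=349 -> out-of-order
Step 3: SEND seq=0 -> in-order
Step 4: SEND seq=377 -> out-of-order
Step 5: SEND seq=296 -> in-order
Step 6: SEND seq=130 -> in-order

Answer: yes no yes no yes yes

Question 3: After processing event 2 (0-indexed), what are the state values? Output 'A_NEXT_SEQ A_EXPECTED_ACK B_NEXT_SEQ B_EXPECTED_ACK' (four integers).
After event 0: A_seq=296 A_ack=0 B_seq=0 B_ack=296
After event 1: A_seq=349 A_ack=0 B_seq=0 B_ack=296
After event 2: A_seq=377 A_ack=0 B_seq=0 B_ack=296

377 0 0 296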